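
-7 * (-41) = 287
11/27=0.41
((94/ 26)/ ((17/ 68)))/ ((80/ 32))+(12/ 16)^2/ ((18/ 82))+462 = 489161/ 1040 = 470.35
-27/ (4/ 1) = -27/ 4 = -6.75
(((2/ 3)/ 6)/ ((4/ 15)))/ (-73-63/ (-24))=-10/ 1689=-0.01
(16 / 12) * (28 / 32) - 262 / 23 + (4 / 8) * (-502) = -36049 / 138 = -261.22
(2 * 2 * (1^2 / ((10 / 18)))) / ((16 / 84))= 189 / 5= 37.80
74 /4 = 37 /2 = 18.50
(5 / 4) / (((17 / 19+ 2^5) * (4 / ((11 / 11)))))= 19 / 2000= 0.01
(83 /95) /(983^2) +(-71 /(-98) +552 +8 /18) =44787519380431 /80965355310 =553.17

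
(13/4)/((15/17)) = 221/60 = 3.68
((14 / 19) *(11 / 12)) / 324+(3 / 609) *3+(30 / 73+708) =387761215759 / 547354584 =708.43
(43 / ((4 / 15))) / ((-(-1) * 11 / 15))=9675 / 44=219.89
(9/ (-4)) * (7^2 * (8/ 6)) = -147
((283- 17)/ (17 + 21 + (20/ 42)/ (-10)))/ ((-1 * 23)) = -5586/ 18331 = -0.30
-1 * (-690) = 690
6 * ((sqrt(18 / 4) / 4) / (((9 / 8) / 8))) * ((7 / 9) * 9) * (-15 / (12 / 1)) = -140 * sqrt(2) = -197.99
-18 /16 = -9 /8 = -1.12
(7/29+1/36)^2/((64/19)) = 1500259/69755904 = 0.02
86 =86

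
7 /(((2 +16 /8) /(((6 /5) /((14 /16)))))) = 12 /5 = 2.40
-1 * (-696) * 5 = 3480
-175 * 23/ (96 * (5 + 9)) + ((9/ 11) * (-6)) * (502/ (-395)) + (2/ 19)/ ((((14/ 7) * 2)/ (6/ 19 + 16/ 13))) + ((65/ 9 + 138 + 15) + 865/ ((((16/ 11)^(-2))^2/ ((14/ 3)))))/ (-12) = -71089734164847793/ 46898842985280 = -1515.81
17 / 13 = 1.31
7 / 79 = 0.09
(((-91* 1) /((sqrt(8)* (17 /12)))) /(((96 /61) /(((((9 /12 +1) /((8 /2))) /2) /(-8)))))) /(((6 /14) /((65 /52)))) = 1359995* sqrt(2) /1671168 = 1.15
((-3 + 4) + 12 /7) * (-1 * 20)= -380 /7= -54.29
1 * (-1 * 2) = -2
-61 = -61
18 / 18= 1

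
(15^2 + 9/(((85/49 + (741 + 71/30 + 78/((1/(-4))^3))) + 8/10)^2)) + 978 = 1874737411546551/1558385212609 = 1203.00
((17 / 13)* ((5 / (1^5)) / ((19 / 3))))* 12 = 3060 / 247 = 12.39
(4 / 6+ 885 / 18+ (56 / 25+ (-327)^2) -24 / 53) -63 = 849995083 / 7950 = 106917.62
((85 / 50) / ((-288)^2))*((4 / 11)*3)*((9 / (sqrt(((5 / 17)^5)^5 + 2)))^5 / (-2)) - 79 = -79 - 26715731233452105853298081123957611280136193198879114985628034857467242739212353*sqrt(196201332019850747278751287899063) / 3206697345909964887420054540007689442104232197842806525827140618703425501201960948504477700951040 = -79.12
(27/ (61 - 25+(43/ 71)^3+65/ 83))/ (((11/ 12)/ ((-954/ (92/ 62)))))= -3953445177879/ 7725645697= -511.73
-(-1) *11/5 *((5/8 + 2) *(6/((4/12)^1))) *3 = 6237/20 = 311.85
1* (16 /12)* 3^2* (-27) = -324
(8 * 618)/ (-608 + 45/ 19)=-93936/ 11507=-8.16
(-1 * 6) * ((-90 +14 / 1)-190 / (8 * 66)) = 20159 / 44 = 458.16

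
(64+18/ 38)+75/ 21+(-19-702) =-86843/ 133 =-652.95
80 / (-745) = -16 / 149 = -0.11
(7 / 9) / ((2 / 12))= 14 / 3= 4.67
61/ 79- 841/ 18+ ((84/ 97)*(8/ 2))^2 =-454255357/ 13379598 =-33.95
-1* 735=-735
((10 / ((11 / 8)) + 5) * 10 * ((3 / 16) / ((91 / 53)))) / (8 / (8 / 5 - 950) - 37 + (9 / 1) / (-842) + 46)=107130849075 / 71788753036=1.49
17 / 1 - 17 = 0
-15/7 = -2.14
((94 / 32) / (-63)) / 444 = -47 / 447552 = -0.00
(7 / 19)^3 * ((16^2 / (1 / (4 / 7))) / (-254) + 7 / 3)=229663 / 2613279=0.09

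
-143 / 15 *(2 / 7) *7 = -286 / 15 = -19.07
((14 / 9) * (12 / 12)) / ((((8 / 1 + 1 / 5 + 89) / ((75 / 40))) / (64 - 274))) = -6125 / 972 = -6.30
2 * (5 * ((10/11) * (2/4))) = 50/11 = 4.55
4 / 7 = 0.57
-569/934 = -0.61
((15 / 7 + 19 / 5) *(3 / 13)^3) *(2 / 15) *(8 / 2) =1152 / 29575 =0.04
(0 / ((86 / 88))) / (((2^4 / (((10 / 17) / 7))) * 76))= 0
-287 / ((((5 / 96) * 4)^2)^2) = -95219712 / 625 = -152351.54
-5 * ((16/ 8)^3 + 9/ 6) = -95/ 2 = -47.50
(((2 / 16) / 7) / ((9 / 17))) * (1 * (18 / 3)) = 17 / 84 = 0.20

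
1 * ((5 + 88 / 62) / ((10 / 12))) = 1194 / 155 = 7.70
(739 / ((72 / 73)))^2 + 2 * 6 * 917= 2967323545 / 5184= 572400.38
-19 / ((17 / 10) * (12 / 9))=-285 / 34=-8.38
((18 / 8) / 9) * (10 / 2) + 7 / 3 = 43 / 12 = 3.58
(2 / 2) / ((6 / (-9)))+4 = 5 / 2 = 2.50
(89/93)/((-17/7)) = -623/1581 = -0.39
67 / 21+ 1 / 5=356 / 105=3.39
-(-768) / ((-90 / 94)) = -12032 / 15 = -802.13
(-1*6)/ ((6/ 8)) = -8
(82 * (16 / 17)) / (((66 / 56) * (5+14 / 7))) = 5248 / 561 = 9.35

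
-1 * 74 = -74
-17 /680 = -1 /40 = -0.02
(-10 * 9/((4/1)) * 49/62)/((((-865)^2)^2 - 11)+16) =-147/4628016045208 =-0.00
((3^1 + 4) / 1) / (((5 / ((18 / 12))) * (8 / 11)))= 231 / 80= 2.89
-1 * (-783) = 783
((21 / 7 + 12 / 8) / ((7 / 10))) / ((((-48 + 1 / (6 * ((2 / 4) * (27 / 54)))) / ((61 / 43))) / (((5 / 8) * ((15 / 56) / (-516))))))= 205875 / 3293527552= 0.00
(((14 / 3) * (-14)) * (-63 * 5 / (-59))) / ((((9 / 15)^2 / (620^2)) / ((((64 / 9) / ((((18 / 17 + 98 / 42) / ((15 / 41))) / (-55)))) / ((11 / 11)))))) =19724640320000000 / 1255461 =15711073717.14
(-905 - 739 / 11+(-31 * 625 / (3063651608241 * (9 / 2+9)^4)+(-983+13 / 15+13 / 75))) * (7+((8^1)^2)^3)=-229369001798778324771459155659 / 447741270442181452275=-512280231.78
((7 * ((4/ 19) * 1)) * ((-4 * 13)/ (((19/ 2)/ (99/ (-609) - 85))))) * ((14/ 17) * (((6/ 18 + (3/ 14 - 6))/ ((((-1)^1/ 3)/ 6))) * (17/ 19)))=9881544192/ 198911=49678.22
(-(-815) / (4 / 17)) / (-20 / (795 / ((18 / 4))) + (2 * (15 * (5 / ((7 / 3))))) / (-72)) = -5140205 / 1493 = -3442.87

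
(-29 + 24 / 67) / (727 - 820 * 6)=1919 / 280931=0.01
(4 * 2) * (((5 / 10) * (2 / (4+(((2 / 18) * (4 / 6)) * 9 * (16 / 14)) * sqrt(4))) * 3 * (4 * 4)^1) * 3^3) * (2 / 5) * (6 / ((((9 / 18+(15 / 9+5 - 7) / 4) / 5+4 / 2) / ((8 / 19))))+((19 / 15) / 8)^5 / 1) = 4013491817167 / 4408000000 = 910.50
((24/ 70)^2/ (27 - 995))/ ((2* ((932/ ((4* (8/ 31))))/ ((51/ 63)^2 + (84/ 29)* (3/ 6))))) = -215224/ 1521364057675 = -0.00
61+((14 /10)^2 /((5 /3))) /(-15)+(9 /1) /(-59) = 2240859 /36875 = 60.77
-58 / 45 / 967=-58 / 43515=-0.00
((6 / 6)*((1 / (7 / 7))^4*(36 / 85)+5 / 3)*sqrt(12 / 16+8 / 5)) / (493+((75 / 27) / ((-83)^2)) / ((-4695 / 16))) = 10343564829*sqrt(235) / 24396646319950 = 0.01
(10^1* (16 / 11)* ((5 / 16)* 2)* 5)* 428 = 214000 / 11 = 19454.55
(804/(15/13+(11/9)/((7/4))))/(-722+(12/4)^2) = -658476/1081621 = -0.61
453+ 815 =1268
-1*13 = -13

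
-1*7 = -7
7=7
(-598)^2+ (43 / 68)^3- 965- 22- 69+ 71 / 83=9305167284841 / 26097856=356549.11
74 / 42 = 37 / 21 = 1.76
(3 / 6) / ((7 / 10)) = 5 / 7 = 0.71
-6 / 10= -3 / 5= -0.60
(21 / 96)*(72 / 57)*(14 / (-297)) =-49 / 3762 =-0.01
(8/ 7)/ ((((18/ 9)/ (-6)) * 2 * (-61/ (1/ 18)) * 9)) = 2/ 11529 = 0.00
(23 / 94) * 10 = 115 / 47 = 2.45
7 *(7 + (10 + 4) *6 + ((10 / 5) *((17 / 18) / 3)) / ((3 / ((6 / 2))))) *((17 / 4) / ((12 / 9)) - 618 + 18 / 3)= -28115773 / 72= -390496.85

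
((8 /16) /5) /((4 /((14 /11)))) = 7 /220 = 0.03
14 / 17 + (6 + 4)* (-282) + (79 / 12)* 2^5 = -133034 / 51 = -2608.51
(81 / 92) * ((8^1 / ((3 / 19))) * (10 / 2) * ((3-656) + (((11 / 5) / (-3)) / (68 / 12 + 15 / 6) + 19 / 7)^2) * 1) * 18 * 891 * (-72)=1997755072232832 / 12005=166410251747.84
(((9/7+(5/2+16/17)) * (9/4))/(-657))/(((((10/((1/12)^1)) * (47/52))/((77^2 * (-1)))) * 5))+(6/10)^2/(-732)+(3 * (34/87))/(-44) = 68028347819/453994037200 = 0.15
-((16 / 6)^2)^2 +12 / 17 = -68660 / 1377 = -49.86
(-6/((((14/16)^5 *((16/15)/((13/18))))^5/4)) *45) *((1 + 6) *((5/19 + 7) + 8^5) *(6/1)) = -65081318336935325692067840000000/10920130188692285620857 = -5959756634.07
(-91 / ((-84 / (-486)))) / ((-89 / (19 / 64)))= 20007 / 11392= 1.76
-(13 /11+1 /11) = -14 /11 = -1.27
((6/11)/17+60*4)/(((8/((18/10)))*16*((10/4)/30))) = 605961/14960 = 40.51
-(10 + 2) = -12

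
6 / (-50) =-3 / 25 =-0.12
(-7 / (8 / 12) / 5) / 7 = -3 / 10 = -0.30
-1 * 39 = -39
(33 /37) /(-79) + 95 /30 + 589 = 10385221 /17538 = 592.16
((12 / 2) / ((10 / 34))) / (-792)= -17 / 660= -0.03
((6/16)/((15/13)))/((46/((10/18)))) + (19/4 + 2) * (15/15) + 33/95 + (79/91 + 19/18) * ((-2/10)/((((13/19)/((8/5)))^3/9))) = -292333018752587/7863128910000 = -37.18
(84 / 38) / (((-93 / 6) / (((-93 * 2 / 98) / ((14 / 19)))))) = 0.37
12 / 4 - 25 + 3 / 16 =-349 / 16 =-21.81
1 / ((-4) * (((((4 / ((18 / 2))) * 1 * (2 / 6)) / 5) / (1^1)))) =-135 / 16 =-8.44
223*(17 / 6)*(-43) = -163013 / 6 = -27168.83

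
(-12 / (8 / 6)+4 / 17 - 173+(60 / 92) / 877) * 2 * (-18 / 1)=2243812860 / 342907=6543.50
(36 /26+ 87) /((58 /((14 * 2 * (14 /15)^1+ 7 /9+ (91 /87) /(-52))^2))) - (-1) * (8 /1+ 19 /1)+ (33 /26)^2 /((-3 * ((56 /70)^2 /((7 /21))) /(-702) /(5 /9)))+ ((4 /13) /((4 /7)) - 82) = 990081499741 /856053900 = 1156.56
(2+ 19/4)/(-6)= -9/8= -1.12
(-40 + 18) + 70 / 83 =-1756 / 83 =-21.16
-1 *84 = -84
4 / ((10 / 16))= 32 / 5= 6.40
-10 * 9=-90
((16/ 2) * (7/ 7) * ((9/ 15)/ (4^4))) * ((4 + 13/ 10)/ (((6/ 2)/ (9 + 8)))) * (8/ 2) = 901/ 400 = 2.25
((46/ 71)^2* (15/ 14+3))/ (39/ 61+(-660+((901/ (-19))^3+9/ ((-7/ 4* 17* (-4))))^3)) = -285769326398508594993918/ 202772759482133199660190683154200496193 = -0.00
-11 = -11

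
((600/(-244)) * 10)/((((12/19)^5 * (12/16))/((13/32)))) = -4023660875/30357504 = -132.54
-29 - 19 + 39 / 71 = -3369 / 71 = -47.45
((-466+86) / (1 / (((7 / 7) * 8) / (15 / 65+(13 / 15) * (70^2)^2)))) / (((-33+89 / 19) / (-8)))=-9010560 / 218303724421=-0.00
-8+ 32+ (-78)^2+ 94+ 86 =6288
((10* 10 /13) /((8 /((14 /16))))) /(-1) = -0.84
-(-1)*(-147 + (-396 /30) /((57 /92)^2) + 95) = -467788 /5415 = -86.39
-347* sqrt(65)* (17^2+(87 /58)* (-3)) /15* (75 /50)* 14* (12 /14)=-592329* sqrt(65) /5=-955101.81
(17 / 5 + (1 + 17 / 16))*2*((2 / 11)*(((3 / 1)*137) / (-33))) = -59869 / 2420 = -24.74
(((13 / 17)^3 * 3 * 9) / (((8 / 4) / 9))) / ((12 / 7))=1245699 / 39304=31.69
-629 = -629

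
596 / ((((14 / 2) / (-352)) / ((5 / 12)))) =-262240 / 21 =-12487.62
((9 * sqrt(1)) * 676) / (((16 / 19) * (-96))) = -9633 / 128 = -75.26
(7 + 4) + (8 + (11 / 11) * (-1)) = 18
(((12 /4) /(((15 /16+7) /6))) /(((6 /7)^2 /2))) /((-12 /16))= -3136 /381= -8.23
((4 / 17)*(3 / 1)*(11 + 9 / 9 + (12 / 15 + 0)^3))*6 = 6624 / 125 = 52.99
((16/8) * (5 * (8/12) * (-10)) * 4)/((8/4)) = -400/3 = -133.33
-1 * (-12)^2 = -144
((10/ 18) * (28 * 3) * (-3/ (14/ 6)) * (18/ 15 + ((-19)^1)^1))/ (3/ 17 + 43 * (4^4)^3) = 0.00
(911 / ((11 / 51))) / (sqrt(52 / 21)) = 46461* sqrt(273) / 286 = 2684.13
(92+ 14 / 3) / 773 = 290 / 2319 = 0.13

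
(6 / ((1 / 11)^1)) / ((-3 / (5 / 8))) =-55 / 4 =-13.75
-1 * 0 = 0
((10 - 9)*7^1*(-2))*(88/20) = -308/5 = -61.60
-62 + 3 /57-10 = -1367 /19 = -71.95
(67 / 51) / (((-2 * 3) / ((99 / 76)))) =-737 / 2584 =-0.29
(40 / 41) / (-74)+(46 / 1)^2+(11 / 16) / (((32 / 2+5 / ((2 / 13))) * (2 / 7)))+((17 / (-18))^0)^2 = 4984316697 / 2354384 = 2117.04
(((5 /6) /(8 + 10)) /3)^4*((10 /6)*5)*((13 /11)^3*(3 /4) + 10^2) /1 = 8421734375 /176010810319872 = 0.00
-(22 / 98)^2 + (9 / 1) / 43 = 16406 / 103243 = 0.16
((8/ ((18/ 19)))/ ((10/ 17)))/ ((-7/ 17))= -10982/ 315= -34.86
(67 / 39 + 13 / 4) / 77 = 775 / 12012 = 0.06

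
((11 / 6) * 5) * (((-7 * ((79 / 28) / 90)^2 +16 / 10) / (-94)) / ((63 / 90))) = -15898069 / 71632512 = -0.22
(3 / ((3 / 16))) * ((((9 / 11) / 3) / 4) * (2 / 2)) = 1.09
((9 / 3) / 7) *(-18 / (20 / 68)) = -918 / 35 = -26.23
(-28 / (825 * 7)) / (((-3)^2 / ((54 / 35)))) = -0.00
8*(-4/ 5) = -32/ 5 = -6.40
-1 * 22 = -22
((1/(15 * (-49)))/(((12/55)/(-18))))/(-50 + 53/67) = -737/323106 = -0.00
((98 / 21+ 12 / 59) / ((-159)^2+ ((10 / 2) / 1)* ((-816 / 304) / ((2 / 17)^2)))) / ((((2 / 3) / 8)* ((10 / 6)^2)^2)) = 7075296 / 22710833125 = 0.00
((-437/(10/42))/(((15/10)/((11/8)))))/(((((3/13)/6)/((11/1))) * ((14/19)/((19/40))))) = -248151761/800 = -310189.70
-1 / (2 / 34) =-17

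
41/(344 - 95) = 41/249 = 0.16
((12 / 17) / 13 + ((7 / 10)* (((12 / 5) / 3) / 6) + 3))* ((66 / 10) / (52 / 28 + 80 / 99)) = 397707156 / 51023375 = 7.79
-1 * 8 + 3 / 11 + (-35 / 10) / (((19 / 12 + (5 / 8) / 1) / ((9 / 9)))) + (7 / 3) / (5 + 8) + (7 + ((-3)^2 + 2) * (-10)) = -2549561 / 22737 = -112.13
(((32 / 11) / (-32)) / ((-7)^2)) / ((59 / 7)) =-1 / 4543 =-0.00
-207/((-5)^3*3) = 69/125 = 0.55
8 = 8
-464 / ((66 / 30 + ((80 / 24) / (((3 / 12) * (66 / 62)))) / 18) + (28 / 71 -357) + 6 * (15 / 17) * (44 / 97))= 121008171240 / 91618919563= 1.32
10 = 10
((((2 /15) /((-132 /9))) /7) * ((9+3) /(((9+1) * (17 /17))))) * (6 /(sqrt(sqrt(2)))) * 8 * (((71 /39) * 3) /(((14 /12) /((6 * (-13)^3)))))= 3881.72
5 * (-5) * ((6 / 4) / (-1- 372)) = 75 / 746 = 0.10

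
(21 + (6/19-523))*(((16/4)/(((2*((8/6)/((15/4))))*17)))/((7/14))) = -332.00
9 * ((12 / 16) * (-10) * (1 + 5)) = -405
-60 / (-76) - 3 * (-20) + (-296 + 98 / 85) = -378003 / 1615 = -234.06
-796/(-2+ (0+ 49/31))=1898.15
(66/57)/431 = 22/8189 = 0.00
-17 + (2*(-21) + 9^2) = 22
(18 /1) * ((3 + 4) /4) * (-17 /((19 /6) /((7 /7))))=-3213 /19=-169.11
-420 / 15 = -28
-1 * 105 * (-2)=210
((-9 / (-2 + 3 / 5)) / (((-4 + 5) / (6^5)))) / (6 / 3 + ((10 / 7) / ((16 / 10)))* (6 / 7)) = 4898880 / 271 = 18077.05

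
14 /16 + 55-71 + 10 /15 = -347 /24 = -14.46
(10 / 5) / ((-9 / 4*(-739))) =8 / 6651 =0.00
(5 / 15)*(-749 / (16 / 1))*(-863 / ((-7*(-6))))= 92341 / 288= 320.63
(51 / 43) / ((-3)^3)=-17 / 387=-0.04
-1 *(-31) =31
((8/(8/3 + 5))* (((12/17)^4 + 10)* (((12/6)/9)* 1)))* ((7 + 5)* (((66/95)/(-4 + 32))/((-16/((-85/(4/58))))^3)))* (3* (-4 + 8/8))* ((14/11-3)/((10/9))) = 4524930.25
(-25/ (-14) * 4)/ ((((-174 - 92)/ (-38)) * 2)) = 25/ 49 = 0.51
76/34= 38/17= 2.24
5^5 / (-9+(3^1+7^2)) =3125 / 43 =72.67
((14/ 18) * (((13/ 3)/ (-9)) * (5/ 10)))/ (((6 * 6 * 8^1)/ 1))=-91/ 139968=-0.00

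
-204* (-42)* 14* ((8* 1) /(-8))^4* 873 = 104718096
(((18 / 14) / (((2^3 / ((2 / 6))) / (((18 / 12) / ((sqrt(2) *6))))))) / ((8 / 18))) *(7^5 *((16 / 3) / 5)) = 21609 *sqrt(2) / 80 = 382.00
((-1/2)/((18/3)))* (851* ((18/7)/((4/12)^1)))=-7659/14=-547.07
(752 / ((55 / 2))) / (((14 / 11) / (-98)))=-10528 / 5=-2105.60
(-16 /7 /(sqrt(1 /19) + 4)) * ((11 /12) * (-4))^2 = -147136 /19089 + 1936 * sqrt(19) /19089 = -7.27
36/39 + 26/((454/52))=11512/2951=3.90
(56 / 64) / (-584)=-7 / 4672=-0.00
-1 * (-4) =4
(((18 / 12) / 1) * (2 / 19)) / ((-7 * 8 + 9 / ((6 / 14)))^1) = -3 / 665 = -0.00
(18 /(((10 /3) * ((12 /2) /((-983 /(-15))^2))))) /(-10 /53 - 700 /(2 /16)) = -51213317 /74202500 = -0.69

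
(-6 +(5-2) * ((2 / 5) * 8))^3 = 46.66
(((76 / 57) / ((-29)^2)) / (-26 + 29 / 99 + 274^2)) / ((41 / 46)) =6072 / 256193105899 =0.00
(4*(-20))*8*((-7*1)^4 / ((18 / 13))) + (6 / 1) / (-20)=-99881627 / 90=-1109795.86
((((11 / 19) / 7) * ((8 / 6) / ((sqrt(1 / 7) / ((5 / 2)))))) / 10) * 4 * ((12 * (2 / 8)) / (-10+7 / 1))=-44 * sqrt(7) / 399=-0.29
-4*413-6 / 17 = -1652.35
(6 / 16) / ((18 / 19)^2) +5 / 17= 10457 / 14688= 0.71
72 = 72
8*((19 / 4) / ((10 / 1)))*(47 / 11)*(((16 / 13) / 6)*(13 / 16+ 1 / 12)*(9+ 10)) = 729581 / 12870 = 56.69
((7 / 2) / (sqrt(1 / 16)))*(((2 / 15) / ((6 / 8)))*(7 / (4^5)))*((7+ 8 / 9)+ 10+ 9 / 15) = 637 / 2025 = 0.31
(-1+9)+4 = 12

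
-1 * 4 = -4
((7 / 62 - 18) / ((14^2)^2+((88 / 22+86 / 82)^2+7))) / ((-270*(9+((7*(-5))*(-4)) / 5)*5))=1864229 / 200158568272800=0.00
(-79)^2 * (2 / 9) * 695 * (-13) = -112774870 / 9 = -12530541.11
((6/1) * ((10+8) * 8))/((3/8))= 2304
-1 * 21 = -21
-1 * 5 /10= -1 /2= -0.50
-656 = -656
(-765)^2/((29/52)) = 30431700/29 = 1049368.97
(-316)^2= 99856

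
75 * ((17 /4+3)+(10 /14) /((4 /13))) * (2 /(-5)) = -2010 /7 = -287.14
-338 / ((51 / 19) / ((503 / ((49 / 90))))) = -96907980 / 833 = -116336.11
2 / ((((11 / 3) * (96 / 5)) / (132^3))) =65340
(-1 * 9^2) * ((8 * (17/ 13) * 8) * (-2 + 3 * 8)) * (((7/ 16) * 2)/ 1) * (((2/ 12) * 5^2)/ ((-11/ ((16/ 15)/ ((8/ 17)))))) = 1456560/ 13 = 112043.08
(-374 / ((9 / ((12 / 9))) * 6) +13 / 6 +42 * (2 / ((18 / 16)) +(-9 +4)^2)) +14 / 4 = 90809 / 81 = 1121.10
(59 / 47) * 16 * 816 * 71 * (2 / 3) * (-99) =-3609644544 / 47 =-76800947.74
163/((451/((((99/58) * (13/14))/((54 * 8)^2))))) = 2119/690342912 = 0.00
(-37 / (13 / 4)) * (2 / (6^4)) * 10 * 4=-740 / 1053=-0.70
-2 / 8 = -1 / 4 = -0.25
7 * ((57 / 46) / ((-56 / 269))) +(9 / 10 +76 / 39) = -38.82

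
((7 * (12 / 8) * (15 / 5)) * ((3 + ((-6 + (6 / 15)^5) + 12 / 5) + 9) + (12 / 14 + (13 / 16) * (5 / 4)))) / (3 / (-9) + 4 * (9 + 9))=388697697 / 86000000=4.52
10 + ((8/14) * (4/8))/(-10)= 349/35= 9.97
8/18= 4/9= 0.44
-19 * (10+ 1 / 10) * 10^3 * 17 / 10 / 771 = -326230 / 771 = -423.13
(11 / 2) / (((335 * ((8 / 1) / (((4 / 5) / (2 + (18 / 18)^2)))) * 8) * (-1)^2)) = 11 / 160800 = 0.00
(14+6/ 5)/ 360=19/ 450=0.04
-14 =-14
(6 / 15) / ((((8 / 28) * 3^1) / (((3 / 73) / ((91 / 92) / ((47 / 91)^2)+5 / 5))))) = 1422596 / 349231635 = 0.00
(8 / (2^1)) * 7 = 28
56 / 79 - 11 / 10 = -0.39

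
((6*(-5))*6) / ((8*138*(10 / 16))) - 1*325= -7481 / 23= -325.26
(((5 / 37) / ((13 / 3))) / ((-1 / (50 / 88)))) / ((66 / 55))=-625 / 42328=-0.01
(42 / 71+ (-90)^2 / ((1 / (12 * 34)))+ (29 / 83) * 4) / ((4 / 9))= 87638391549 / 11786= 7435804.48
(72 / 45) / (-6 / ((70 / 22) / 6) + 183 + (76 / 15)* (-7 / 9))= 1512 / 158519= 0.01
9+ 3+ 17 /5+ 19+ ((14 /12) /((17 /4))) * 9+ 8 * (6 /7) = 43.73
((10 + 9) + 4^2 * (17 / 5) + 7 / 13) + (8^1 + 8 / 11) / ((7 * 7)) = 2596674 / 35035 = 74.12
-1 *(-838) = 838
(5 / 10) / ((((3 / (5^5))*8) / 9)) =9375 / 16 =585.94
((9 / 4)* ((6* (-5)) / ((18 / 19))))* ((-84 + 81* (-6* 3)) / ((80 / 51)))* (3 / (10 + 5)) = 2241297 / 160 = 14008.11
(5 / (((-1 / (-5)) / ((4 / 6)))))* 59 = 2950 / 3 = 983.33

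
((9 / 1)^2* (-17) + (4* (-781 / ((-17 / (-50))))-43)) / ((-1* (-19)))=-558.33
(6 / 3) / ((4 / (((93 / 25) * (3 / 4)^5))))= 22599 / 51200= 0.44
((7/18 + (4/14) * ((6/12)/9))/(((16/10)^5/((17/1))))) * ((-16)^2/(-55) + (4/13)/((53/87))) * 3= -7100549375/869220352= -8.17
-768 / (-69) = 256 / 23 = 11.13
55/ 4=13.75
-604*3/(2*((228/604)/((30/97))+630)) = -1.44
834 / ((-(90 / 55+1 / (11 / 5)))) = -9174 / 23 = -398.87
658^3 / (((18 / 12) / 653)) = 372066747472 / 3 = 124022249157.33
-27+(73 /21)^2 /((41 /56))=-27109 /2583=-10.50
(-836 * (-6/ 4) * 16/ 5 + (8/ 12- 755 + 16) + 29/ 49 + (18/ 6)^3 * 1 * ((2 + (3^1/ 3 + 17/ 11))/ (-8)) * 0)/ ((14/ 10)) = 2407168/ 1029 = 2339.33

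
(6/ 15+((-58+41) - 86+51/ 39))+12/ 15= -6532/ 65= -100.49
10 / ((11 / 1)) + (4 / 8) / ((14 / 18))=239 / 154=1.55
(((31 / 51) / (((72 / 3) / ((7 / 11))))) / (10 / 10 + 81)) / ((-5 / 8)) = -217 / 690030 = -0.00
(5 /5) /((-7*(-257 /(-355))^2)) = -126025 /462343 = -0.27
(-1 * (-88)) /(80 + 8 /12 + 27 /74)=19536 /17989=1.09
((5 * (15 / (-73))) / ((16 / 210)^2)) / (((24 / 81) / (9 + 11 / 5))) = -31255875 / 4672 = -6690.04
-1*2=-2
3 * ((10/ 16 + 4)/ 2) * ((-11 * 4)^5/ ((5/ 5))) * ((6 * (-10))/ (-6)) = -11441063040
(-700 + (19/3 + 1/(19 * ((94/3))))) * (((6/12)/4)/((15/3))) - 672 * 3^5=-163313.34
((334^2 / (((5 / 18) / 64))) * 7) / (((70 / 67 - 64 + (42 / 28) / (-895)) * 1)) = -7192502596608 / 2516807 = -2857788.70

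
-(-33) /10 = 33 /10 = 3.30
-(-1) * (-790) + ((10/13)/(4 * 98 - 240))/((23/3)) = -17951945/22724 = -790.00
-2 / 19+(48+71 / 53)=49579 / 1007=49.23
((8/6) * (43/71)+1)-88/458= 78793/48777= 1.62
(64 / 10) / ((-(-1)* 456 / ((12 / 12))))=0.01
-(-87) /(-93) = -29 /31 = -0.94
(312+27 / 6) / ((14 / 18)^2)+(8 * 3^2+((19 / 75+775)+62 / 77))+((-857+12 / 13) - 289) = 237721741 / 1051050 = 226.18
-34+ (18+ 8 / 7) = -104 / 7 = -14.86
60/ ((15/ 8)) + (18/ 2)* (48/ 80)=187/ 5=37.40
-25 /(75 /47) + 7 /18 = -15.28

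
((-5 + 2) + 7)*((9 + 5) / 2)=28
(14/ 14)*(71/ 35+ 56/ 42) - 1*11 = -802/ 105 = -7.64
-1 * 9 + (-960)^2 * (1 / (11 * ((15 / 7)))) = 429981 / 11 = 39089.18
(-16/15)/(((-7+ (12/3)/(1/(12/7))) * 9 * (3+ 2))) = 112/675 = 0.17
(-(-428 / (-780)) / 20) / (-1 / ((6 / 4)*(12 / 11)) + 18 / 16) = -642 / 12025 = -0.05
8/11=0.73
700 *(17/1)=11900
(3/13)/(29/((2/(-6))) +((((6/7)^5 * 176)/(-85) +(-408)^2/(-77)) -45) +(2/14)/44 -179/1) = -62858180/673833892329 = -0.00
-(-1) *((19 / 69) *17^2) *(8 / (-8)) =-79.58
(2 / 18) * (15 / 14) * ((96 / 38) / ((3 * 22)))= 20 / 4389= 0.00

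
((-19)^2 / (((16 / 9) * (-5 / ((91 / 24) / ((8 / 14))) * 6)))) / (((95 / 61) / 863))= -637138229 / 25600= -24888.21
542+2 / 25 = 13552 / 25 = 542.08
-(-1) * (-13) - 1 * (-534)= 521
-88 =-88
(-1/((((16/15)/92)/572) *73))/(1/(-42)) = 28384.52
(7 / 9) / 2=7 / 18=0.39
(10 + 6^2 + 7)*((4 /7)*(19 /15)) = 4028 /105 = 38.36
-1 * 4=-4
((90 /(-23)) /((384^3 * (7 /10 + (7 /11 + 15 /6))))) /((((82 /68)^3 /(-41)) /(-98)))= -66202675 /1603907026944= -0.00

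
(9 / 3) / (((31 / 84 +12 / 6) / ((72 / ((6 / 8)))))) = 24192 / 199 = 121.57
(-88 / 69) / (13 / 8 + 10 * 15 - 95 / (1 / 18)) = 704 / 860223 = 0.00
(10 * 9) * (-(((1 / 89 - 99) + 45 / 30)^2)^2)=-4080475559152749645 / 501937928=-8129442569.55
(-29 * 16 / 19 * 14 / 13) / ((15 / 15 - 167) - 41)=0.13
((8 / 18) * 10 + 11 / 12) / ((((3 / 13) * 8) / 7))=17563 / 864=20.33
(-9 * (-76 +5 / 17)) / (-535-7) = -11583 / 9214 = -1.26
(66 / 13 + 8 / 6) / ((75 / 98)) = 980 / 117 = 8.38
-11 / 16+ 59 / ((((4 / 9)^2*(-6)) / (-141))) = 7018.47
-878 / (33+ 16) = -878 / 49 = -17.92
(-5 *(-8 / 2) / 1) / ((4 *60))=1 / 12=0.08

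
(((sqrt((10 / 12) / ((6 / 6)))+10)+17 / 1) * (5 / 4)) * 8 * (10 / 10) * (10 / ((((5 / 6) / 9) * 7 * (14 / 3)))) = 270 * sqrt(30) / 49+43740 / 49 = 922.83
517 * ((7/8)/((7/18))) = 4653/4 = 1163.25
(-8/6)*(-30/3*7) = 280/3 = 93.33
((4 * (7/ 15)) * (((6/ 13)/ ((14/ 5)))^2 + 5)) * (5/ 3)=166520/ 10647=15.64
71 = 71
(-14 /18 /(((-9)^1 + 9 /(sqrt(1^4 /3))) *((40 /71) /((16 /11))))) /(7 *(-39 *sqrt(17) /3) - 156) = 994 /(57915 *(-1 + sqrt(3)) *(12 + 7 *sqrt(17))) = 0.00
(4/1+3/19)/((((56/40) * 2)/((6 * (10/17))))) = 11850/2261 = 5.24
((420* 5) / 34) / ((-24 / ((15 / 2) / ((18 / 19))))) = -16625 / 816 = -20.37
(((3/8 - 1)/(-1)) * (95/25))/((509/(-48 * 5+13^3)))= 37183/4072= 9.13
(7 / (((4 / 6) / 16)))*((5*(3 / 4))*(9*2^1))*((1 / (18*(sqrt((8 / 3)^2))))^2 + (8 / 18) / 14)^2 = 1346805 / 114688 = 11.74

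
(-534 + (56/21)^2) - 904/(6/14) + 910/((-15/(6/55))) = -1308206/495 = -2642.84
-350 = -350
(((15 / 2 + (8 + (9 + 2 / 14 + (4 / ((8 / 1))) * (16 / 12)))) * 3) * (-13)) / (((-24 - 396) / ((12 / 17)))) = 13819 / 8330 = 1.66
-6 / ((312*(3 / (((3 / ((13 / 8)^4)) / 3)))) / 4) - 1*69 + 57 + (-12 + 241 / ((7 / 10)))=2497288046 / 7797153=320.28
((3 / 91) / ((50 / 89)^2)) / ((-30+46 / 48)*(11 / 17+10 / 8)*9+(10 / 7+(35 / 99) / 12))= -56460888 / 267235255625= -0.00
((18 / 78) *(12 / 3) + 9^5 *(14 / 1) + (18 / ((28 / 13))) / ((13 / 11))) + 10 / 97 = 14594457599 / 17654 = 826694.10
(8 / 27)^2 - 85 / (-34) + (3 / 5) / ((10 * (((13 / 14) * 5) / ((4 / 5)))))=30778097 / 11846250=2.60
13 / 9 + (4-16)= -95 / 9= -10.56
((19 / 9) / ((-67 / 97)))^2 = 3396649 / 363609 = 9.34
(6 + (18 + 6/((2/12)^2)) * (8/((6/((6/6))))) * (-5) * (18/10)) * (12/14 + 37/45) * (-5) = 494086/21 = 23527.90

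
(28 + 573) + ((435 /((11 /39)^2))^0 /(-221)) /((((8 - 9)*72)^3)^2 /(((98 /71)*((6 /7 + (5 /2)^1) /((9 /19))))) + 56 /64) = 94591599544631886297 /157390348659953305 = 601.00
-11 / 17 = -0.65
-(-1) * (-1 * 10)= -10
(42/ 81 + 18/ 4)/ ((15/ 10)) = 271/ 81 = 3.35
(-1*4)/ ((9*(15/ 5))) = -4/ 27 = -0.15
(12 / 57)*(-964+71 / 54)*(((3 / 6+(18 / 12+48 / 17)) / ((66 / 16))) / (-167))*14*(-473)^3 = -9186089154186560 / 4369221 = -2102454683.38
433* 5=2165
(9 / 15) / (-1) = -3 / 5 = -0.60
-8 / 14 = -4 / 7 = -0.57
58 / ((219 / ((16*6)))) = 1856 / 73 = 25.42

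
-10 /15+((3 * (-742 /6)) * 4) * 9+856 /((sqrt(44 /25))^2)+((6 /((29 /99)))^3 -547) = -3882450647 /804837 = -4823.90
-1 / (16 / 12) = -3 / 4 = -0.75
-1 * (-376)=376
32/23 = 1.39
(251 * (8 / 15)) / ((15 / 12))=8032 / 75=107.09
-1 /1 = -1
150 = 150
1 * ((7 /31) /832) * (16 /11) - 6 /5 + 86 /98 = -0.32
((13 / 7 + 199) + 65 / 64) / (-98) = -90439 / 43904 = -2.06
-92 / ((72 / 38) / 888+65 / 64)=-90.39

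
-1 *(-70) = 70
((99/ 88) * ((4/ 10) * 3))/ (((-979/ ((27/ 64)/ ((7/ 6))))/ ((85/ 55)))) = -37179/ 48245120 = -0.00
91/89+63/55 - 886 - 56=-4600478/4895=-939.83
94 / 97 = 0.97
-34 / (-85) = 2 / 5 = 0.40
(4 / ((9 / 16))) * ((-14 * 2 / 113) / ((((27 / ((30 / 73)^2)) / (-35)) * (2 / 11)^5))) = 31565996000 / 16258779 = 1941.47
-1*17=-17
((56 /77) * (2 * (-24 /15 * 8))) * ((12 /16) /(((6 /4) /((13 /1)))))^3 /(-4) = 70304 /55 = 1278.25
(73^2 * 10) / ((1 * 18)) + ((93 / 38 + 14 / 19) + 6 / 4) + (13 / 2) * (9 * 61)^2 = 671028535 / 342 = 1962071.74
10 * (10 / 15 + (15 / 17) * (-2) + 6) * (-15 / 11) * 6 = -75000 / 187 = -401.07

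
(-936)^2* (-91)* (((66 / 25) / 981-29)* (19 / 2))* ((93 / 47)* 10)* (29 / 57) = 5663396690288064 / 25615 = 221096884258.76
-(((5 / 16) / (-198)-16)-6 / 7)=373859 / 22176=16.86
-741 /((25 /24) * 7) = -17784 /175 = -101.62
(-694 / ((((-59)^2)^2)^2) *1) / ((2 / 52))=-18044 / 146830437604321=-0.00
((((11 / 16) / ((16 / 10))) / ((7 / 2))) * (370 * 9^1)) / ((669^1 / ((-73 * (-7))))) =2228325 / 7136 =312.27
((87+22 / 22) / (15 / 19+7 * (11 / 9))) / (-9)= -836 / 799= -1.05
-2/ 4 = -1/ 2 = -0.50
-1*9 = -9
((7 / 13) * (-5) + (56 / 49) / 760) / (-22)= 11631 / 95095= 0.12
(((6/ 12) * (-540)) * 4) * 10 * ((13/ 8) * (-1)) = 17550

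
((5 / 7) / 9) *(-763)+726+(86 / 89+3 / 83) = 44307388 / 66483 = 666.45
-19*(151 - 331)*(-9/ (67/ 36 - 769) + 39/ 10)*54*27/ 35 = 76953995244/ 138085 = 557294.39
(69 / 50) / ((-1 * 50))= -69 / 2500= -0.03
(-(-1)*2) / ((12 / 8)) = 4 / 3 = 1.33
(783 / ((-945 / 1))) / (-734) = 0.00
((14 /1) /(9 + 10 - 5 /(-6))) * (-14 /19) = -168 /323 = -0.52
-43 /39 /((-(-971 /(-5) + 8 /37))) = 0.01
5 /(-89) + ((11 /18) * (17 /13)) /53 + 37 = 40794419 /1103778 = 36.96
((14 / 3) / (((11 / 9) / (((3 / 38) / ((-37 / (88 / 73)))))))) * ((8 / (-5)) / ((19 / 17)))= 68544 / 4875305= 0.01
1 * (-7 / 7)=-1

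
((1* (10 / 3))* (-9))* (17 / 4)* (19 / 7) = -4845 / 14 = -346.07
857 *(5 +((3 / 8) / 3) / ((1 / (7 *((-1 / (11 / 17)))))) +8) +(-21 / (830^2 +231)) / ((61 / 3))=36926343813631 / 3699255208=9982.10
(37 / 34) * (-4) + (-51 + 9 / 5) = -4552 / 85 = -53.55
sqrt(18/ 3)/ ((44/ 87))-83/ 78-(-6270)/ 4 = 87 * sqrt(6)/ 44 +61091/ 39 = 1571.28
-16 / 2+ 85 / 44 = -6.07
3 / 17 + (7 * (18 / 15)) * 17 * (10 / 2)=12141 / 17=714.18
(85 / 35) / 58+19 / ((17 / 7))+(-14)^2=1407079 / 6902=203.87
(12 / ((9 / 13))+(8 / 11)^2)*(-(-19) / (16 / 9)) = 92397 / 484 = 190.90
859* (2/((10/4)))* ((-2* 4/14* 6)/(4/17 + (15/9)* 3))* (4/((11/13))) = -72898176/34265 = -2127.48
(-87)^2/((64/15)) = 1773.98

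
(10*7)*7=490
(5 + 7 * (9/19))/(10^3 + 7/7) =158/19019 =0.01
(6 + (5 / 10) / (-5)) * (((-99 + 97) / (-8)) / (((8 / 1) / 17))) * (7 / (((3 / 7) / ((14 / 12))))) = 344029 / 5760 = 59.73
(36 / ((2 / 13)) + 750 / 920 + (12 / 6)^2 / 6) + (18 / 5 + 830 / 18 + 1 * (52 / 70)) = 8286421 / 28980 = 285.94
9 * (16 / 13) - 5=79 / 13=6.08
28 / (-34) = -14 / 17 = -0.82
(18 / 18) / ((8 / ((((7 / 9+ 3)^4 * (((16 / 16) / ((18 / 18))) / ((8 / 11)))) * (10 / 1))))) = 4593655 / 13122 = 350.07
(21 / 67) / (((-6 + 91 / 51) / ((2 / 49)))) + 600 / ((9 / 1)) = 20166082 / 302505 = 66.66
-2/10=-1/5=-0.20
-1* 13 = -13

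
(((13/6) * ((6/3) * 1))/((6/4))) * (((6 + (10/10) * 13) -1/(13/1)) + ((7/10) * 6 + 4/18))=27314/405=67.44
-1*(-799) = 799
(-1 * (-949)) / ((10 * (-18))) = -5.27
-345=-345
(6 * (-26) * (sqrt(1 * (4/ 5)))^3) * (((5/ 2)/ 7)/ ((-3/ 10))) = 416 * sqrt(5)/ 7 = 132.89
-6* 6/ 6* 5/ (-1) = 30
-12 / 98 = -0.12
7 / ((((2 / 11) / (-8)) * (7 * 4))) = -11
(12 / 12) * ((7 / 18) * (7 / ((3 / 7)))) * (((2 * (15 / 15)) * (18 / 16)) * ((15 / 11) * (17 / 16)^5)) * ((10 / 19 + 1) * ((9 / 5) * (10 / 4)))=635549291055 / 3506438144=181.25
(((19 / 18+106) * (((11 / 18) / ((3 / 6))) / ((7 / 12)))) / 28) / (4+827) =21197 / 2198826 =0.01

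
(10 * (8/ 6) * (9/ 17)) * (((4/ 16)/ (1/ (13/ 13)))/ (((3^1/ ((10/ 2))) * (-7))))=-50/ 119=-0.42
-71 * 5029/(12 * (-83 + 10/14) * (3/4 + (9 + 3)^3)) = 2499413/11949120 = 0.21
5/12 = 0.42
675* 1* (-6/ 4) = -2025/ 2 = -1012.50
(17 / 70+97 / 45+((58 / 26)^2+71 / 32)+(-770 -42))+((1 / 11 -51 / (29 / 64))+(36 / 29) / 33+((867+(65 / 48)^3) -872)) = -191426712721691 / 208674385920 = -917.35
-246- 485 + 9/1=-722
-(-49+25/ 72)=3503/ 72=48.65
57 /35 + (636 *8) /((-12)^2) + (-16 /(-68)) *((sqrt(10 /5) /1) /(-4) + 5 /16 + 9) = 279553 /7140 - sqrt(2) /17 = 39.07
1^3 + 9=10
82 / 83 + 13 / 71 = 6901 / 5893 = 1.17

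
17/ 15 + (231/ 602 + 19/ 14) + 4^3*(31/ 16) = 572837/ 4515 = 126.87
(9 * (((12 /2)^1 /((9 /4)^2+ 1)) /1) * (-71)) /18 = -3408 /97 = -35.13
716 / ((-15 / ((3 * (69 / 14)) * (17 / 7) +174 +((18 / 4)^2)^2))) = -29001401 / 980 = -29593.27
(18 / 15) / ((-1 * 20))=-3 / 50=-0.06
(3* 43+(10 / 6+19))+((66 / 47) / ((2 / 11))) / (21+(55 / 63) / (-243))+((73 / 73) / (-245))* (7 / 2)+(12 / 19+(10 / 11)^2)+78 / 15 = 285691065143282 / 1823425170105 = 156.68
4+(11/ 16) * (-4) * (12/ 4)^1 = -17/ 4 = -4.25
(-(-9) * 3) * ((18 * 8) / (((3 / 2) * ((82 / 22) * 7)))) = 28512 / 287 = 99.34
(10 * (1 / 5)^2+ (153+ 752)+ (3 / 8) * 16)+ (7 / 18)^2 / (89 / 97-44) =881448001 / 967140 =911.40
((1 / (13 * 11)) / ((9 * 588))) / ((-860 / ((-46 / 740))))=23 / 240799759200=0.00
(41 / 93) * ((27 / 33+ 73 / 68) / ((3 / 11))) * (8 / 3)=116030 / 14229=8.15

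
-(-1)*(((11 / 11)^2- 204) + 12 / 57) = -3853 / 19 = -202.79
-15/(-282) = 5/94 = 0.05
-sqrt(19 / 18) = -sqrt(38) / 6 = -1.03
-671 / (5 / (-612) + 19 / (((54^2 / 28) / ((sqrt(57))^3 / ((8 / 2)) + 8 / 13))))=7252382373093 / 39998176112522 - 181117782584739 * sqrt(57) / 39998176112522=-34.01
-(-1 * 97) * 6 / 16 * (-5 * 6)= -4365 / 4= -1091.25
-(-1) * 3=3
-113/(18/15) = -565/6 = -94.17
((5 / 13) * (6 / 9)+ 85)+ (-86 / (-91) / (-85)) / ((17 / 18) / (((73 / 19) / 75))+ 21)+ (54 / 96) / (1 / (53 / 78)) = 84493677259 / 986633760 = 85.64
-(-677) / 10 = 677 / 10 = 67.70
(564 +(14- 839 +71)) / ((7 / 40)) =-7600 / 7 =-1085.71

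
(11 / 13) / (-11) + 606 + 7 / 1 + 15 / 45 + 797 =1410.26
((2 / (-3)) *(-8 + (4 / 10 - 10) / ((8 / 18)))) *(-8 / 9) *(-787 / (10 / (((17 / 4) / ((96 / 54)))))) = 495023 / 150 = 3300.15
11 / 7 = 1.57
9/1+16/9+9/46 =4543/414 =10.97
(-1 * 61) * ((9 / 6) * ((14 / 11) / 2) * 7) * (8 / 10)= -17934 / 55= -326.07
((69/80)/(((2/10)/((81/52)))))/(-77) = -5589/64064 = -0.09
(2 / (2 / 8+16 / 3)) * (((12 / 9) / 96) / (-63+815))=1 / 151152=0.00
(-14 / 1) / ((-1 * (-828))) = -7 / 414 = -0.02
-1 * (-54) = 54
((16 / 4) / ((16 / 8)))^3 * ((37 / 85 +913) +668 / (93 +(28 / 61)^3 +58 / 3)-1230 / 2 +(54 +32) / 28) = 112039728947156 / 45552279535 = 2459.59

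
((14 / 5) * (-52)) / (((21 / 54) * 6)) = -312 / 5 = -62.40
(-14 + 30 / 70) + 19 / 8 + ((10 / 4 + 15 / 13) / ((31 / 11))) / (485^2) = -11887371793 / 1061711560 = -11.20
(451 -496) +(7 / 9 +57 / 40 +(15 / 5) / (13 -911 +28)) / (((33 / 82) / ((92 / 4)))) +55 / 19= 273584237 / 3272940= 83.59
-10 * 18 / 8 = -22.50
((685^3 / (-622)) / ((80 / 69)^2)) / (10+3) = -61211058165 / 2070016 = -29570.33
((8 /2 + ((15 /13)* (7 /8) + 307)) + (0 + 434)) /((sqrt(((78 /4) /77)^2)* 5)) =1194809 /2028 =589.16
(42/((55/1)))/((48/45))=63/88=0.72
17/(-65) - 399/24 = -8781/520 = -16.89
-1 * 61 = -61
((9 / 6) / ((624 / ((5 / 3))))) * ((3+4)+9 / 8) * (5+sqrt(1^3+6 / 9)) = 25 * sqrt(15) / 2304+125 / 768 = 0.20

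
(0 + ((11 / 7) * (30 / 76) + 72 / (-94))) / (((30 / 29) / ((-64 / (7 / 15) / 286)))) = 422472 / 6257251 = 0.07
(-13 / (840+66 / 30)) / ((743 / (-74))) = 0.00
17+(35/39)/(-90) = 11927/702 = 16.99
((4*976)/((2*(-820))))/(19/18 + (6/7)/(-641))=-39413808/17454725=-2.26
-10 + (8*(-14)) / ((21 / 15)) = -90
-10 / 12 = -5 / 6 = -0.83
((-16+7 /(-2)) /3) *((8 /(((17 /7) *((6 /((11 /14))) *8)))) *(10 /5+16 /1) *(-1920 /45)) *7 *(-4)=-128128 /17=-7536.94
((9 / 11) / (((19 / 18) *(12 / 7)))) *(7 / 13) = 1323 / 5434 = 0.24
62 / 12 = 31 / 6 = 5.17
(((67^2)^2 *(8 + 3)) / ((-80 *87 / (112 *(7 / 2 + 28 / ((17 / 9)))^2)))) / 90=-602235052080893 / 45257400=-13306885.77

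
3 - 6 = -3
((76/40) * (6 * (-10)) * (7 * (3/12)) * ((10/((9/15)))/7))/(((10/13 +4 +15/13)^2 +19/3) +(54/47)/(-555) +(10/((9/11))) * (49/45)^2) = -508835530125/59888052014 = -8.50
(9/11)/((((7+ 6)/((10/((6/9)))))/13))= 135/11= 12.27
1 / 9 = 0.11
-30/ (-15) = 2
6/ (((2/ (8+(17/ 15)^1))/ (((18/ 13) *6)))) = 14796/ 65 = 227.63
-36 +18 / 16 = -279 / 8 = -34.88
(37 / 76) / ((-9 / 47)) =-1739 / 684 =-2.54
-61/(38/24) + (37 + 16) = 275/19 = 14.47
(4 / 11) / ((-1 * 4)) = -1 / 11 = -0.09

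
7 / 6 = 1.17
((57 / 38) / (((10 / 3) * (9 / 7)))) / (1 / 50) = 35 / 2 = 17.50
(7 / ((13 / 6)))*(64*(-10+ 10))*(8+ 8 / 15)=0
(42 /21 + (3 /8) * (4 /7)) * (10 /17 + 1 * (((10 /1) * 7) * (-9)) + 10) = -163215 /119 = -1371.55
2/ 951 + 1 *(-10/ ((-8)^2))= -4691/ 30432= -0.15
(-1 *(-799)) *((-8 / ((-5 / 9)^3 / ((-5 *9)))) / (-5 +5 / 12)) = 503254944 / 1375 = 366003.60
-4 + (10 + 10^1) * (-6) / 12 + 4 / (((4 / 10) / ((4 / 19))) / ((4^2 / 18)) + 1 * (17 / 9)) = -37706 / 2899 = -13.01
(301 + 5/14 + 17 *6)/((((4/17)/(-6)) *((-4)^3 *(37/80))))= 1439985/4144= 347.49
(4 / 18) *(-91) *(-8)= 1456 / 9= 161.78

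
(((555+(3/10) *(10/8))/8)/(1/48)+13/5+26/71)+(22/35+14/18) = 298494253/89460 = 3336.62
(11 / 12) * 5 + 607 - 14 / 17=124595 / 204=610.76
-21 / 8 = -2.62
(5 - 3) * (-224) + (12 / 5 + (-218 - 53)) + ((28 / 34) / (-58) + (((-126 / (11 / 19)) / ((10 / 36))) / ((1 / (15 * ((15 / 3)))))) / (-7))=208187106 / 27115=7677.93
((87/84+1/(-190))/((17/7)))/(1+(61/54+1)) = 74007/545870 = 0.14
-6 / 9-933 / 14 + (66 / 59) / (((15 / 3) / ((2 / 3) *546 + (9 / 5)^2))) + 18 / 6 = 5529857 / 309750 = 17.85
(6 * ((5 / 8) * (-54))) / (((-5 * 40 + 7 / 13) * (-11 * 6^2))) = -585 / 228184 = -0.00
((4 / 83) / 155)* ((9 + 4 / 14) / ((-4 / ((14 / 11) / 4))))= -0.00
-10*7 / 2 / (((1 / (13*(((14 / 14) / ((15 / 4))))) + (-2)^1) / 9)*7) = 2340 / 89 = 26.29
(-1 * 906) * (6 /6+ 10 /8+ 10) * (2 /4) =-22197 /4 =-5549.25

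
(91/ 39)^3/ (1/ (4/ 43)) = 1372/ 1161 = 1.18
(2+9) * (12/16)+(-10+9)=29/4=7.25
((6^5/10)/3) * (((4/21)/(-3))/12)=-48/35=-1.37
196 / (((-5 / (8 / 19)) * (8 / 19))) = -196 / 5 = -39.20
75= 75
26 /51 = 0.51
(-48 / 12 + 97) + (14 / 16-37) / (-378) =281521 / 3024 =93.10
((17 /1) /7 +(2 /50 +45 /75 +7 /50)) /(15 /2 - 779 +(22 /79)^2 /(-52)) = -91112359 /21907980675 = -0.00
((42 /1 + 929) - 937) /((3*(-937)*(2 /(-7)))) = 119 /2811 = 0.04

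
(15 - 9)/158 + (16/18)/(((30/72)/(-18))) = -15153/395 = -38.36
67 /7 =9.57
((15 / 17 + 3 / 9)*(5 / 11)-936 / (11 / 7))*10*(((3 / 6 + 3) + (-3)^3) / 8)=39226435 / 2244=17480.59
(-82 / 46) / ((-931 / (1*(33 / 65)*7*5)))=1353 / 39767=0.03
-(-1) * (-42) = -42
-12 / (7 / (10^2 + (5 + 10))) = -1380 / 7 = -197.14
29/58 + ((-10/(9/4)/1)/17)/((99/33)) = 0.41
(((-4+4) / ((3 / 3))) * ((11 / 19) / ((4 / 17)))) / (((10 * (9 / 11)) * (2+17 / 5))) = 0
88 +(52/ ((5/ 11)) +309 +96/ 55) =513.15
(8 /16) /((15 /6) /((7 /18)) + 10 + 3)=7 /272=0.03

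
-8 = -8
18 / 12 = 1.50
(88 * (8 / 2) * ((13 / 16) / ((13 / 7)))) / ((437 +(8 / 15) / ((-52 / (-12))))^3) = 549250 / 297893171961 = 0.00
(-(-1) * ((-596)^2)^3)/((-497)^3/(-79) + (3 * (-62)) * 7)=3540826522998697984/122660615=28866857735.86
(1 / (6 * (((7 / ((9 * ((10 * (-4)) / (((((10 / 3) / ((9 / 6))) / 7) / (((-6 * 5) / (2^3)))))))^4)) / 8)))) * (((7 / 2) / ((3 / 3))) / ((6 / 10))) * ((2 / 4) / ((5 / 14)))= 4069610099139375 / 8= 508701262392421.88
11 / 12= 0.92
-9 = -9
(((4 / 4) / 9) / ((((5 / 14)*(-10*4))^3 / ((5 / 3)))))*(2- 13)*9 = 3773 / 600000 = 0.01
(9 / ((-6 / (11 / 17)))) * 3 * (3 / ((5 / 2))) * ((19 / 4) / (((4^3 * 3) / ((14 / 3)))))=-4389 / 10880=-0.40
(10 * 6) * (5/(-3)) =-100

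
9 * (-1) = -9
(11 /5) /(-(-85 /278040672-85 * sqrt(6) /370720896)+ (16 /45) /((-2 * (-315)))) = 3892.14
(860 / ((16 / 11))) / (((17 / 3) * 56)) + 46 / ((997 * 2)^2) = 1.86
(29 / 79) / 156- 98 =-1207723 / 12324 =-98.00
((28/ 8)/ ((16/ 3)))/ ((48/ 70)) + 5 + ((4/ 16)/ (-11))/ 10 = 83843/ 14080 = 5.95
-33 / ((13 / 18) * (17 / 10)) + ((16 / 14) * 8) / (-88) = -459148 / 17017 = -26.98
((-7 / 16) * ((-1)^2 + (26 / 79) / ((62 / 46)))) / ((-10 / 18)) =191961 / 195920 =0.98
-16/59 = -0.27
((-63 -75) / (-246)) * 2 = 46 / 41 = 1.12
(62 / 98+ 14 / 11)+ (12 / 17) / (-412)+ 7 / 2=10199843 / 1887578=5.40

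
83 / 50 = 1.66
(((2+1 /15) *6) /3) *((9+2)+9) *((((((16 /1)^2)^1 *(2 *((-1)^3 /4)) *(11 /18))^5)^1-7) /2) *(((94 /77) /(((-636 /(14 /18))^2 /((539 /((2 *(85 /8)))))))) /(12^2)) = -86420538583650818617 /2220058873346040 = -38927.14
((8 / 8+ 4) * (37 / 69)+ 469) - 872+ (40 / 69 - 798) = -27548 / 23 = -1197.74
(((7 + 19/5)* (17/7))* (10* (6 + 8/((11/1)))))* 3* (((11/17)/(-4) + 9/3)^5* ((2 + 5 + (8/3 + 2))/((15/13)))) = 1159242062371497/117597568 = 9857704.39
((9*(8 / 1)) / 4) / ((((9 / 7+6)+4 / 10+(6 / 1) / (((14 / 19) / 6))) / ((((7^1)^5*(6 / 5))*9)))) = 114354828 / 1979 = 57784.15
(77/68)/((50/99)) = 2.24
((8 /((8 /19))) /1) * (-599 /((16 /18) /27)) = -2765583 /8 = -345697.88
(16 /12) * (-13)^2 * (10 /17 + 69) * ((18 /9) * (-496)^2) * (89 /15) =35019891472384 /765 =45777635911.61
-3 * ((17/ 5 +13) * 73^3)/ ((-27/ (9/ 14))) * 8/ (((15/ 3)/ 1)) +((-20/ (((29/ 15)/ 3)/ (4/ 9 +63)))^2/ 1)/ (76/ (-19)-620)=722916.14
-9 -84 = -93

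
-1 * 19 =-19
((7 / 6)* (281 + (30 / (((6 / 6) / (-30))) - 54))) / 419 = -4711 / 2514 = -1.87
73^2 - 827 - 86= 4416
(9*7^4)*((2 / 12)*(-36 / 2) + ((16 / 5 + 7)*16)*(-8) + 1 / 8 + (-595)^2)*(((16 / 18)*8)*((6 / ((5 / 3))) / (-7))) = -696854984112 / 25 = -27874199364.48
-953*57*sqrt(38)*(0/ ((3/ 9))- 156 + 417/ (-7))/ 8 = 81970389*sqrt(38)/ 56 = 9023203.82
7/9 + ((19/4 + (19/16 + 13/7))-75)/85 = -1103/85680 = -0.01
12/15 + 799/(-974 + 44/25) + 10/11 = 1186139/1336830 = 0.89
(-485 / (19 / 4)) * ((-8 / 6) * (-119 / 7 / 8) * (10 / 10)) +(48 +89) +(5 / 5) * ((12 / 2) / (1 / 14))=-68.30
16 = 16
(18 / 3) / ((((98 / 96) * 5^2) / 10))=576 / 245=2.35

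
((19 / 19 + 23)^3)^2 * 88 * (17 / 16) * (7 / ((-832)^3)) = -954261 / 4394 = -217.17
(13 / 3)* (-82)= -355.33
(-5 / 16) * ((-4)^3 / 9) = 2.22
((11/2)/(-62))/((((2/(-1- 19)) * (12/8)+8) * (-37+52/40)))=550/1737519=0.00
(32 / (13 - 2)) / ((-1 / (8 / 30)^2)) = -512 / 2475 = -0.21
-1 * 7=-7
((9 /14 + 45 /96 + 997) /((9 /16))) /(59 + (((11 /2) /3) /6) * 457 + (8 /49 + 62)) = 3130078 /460055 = 6.80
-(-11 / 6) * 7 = 12.83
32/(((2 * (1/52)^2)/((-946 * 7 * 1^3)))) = -286494208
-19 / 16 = -1.19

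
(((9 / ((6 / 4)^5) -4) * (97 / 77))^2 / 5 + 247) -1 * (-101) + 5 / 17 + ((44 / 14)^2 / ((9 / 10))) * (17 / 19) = 2517339067127 / 6980419215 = 360.63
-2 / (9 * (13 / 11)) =-22 / 117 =-0.19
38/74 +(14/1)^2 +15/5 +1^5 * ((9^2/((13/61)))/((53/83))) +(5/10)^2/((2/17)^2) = 331527621/407888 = 812.79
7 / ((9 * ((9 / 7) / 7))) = 343 / 81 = 4.23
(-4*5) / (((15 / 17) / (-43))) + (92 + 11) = 3233 / 3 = 1077.67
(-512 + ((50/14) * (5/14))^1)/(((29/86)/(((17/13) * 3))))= -109761843/18473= -5941.74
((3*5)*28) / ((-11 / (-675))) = 283500 / 11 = 25772.73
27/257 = 0.11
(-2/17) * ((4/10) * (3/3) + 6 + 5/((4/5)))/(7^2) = -253/8330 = -0.03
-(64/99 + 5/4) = -751/396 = -1.90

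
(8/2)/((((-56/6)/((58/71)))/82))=-14268/497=-28.71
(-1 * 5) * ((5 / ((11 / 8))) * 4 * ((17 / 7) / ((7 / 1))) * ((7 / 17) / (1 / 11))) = -800 / 7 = -114.29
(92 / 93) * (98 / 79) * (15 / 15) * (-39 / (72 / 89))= -59.16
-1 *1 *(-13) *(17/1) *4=884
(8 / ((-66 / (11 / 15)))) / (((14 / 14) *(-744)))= 1 / 8370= 0.00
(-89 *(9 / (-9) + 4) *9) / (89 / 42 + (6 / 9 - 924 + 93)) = 11214 / 3865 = 2.90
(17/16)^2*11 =3179/256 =12.42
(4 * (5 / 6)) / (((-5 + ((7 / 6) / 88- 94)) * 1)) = -352 / 10453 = -0.03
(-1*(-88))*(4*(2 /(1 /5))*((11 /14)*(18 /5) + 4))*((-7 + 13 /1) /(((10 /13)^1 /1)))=6561984 /35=187485.26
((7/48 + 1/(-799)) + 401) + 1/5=76961837/191760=401.34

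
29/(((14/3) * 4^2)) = 87/224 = 0.39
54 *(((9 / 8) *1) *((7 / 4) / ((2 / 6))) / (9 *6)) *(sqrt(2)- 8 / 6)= -63 / 8 + 189 *sqrt(2) / 32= 0.48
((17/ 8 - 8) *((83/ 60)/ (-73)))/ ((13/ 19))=74119/ 455520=0.16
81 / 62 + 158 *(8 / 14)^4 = 18.15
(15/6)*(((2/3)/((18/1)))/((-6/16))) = -20/81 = -0.25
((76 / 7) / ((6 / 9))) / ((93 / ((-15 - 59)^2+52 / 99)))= 20602688 / 21483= 959.02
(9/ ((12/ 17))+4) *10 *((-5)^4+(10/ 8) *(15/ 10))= 1680025/ 16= 105001.56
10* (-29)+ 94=-196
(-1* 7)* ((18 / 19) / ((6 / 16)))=-336 / 19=-17.68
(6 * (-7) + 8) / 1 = -34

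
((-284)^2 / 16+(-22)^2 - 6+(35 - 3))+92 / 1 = 5643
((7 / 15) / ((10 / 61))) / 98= 61 / 2100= 0.03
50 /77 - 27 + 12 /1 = -1105 /77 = -14.35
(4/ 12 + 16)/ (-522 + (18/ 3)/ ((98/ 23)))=-2401/ 76527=-0.03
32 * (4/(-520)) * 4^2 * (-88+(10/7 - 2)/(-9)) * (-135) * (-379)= 1612538880/91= 17720207.47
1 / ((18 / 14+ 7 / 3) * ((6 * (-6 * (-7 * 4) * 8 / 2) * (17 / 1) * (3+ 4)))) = 1 / 1736448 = 0.00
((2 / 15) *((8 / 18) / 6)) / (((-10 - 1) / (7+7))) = -56 / 4455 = -0.01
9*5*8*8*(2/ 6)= 960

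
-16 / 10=-8 / 5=-1.60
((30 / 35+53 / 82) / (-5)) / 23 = -863 / 66010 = -0.01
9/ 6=3/ 2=1.50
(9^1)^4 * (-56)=-367416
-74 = -74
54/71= 0.76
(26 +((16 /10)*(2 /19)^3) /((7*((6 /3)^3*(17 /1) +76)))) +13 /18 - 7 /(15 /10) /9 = 18003675539 /687066030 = 26.20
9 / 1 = 9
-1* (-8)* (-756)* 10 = -60480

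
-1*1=-1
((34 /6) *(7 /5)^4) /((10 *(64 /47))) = 1918399 /1200000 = 1.60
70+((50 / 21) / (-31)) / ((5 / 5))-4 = 42916 / 651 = 65.92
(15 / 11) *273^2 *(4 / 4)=1117935 / 11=101630.45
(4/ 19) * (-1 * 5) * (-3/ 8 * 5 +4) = -85/ 38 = -2.24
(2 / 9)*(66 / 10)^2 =242 / 25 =9.68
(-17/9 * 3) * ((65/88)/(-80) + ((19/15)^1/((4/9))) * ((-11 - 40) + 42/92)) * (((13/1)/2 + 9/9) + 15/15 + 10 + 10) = 1506852817/64768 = 23265.39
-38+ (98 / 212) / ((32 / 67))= -37.03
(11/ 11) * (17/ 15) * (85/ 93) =289/ 279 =1.04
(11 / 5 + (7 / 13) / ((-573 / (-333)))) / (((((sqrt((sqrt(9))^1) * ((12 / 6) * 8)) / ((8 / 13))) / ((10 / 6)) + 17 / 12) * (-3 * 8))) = 1325915 / 6508099429-1123128 * sqrt(3) / 500623033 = -0.00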